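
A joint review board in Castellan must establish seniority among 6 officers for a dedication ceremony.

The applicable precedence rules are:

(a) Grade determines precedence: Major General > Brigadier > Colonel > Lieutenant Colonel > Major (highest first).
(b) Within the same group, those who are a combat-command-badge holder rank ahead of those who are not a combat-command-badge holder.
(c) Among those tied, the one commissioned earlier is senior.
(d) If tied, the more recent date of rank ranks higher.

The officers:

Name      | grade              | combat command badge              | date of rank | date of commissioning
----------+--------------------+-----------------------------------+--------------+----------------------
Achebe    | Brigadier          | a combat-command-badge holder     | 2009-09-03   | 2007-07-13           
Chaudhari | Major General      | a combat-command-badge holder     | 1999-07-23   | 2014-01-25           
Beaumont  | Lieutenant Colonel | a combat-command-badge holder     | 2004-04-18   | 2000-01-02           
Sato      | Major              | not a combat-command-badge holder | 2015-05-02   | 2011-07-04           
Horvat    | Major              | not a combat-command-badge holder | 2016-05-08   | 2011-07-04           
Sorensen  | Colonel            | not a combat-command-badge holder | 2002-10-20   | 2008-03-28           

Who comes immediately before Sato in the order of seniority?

By grade: Chaudhari (Major General); then Achebe (Brigadier); then Sorensen (Colonel); then Beaumont (Lieutenant Colonel); then Horvat and Sato (Major).
Horvat and Sato are each not a combat-command-badge holder, so the next rule applies.
Horvat and Sato both have date of commissioning 2011-07-04, so the next rule applies.
Among Horvat and Sato, by date of rank (later first): Horvat (2016-05-08) before Sato (2015-05-02).
Order: Chaudhari, Achebe, Sorensen, Beaumont, Horvat, Sato.

Horvat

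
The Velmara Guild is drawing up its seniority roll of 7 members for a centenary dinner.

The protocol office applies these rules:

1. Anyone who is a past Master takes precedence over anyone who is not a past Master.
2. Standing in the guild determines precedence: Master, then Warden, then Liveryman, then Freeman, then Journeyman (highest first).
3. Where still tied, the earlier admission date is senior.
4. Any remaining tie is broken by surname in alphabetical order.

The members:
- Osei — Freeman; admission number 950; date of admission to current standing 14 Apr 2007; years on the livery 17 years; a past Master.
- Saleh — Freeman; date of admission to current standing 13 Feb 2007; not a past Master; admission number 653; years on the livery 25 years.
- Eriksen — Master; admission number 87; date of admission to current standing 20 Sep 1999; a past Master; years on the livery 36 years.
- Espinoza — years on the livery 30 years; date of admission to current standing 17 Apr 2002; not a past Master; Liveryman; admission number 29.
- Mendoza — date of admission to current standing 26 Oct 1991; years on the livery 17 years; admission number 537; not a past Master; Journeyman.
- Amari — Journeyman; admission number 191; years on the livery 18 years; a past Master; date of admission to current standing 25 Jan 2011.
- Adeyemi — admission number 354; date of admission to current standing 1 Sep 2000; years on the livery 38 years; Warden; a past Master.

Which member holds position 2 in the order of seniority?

Adeyemi

By the first rule: Eriksen, Adeyemi, Osei and Amari (each a past Master); then Espinoza, Saleh and Mendoza (each not a past Master).
Among Eriksen, Adeyemi, Osei and Amari, by standing in the guild: Eriksen (Master) before Adeyemi (Warden) before Osei (Freeman) before Amari (Journeyman).
Among Espinoza, Saleh and Mendoza, by standing in the guild: Espinoza (Liveryman) before Saleh (Freeman) before Mendoza (Journeyman).
Order: Eriksen, Adeyemi, Osei, Amari, Espinoza, Saleh, Mendoza.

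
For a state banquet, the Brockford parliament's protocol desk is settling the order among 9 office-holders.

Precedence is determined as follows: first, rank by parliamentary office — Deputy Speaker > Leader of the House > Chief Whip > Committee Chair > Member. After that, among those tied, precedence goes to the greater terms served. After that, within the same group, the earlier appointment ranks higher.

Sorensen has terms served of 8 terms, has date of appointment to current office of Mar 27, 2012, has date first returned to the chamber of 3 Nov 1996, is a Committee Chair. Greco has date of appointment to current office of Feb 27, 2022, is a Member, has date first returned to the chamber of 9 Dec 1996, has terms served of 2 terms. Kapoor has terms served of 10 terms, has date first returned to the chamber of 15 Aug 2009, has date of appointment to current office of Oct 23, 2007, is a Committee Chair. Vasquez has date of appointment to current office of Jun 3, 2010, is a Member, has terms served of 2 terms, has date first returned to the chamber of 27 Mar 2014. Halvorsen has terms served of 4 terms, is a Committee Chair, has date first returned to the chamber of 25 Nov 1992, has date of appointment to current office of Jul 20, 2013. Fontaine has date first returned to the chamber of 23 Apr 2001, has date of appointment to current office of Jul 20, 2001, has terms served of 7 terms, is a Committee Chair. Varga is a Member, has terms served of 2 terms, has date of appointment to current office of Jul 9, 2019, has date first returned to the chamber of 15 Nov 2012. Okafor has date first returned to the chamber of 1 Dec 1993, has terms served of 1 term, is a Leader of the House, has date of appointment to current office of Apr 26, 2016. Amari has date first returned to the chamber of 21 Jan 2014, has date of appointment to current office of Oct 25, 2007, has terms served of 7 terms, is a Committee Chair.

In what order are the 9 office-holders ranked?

By parliamentary office: Okafor (Leader of the House); then Kapoor, Sorensen, Fontaine, Amari and Halvorsen (Committee Chair); then Vasquez, Varga and Greco (Member).
Among Kapoor, Sorensen, Fontaine, Amari and Halvorsen, by terms served (higher first): Kapoor (10 terms) before Sorensen (8 terms) before Fontaine and Amari (7 terms) before Halvorsen (4 terms).
Among Fontaine and Amari, by date of appointment to current office (earlier first): Fontaine (Jul 20, 2001) before Amari (Oct 25, 2007).
Vasquez, Varga and Greco all have terms served 2 terms, so the next rule applies.
Among Vasquez, Varga and Greco, by date of appointment to current office (earlier first): Vasquez (Jun 3, 2010) before Varga (Jul 9, 2019) before Greco (Feb 27, 2022).
Full order: Okafor, Kapoor, Sorensen, Fontaine, Amari, Halvorsen, Vasquez, Varga, Greco.

Okafor, Kapoor, Sorensen, Fontaine, Amari, Halvorsen, Vasquez, Varga, Greco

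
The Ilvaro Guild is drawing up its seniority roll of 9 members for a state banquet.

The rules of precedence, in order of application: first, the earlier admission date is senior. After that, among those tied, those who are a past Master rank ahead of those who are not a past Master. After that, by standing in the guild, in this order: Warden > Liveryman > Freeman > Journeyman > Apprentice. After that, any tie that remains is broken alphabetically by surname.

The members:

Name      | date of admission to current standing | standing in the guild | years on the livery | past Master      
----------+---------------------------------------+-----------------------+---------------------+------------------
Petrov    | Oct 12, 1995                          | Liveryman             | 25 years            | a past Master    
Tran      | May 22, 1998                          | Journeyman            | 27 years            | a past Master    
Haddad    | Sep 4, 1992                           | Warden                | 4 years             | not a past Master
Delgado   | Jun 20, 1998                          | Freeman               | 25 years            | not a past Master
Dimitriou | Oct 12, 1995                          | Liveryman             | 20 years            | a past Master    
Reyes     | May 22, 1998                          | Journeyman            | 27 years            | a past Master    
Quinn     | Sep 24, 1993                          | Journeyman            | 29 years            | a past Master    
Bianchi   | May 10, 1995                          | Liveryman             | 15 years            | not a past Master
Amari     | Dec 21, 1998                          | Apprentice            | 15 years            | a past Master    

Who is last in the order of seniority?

By date of admission to current standing (earlier first): Haddad (Sep 4, 1992); then Quinn (Sep 24, 1993); then Bianchi (May 10, 1995); then Dimitriou and Petrov (both Oct 12, 1995); then Reyes and Tran (both May 22, 1998); then Delgado (Jun 20, 1998); then Amari (Dec 21, 1998).
Dimitriou and Petrov are each a past Master, so the next rule applies.
Dimitriou and Petrov are each Liveryman, so the next rule applies.
Among Dimitriou and Petrov, alphabetically by surname: Dimitriou before Petrov.
Reyes and Tran are each a past Master, so the next rule applies.
Reyes and Tran are each Journeyman, so the next rule applies.
Among Reyes and Tran, alphabetically by surname: Reyes before Tran.
Order: Haddad, Quinn, Bianchi, Dimitriou, Petrov, Reyes, Tran, Delgado, Amari.

Amari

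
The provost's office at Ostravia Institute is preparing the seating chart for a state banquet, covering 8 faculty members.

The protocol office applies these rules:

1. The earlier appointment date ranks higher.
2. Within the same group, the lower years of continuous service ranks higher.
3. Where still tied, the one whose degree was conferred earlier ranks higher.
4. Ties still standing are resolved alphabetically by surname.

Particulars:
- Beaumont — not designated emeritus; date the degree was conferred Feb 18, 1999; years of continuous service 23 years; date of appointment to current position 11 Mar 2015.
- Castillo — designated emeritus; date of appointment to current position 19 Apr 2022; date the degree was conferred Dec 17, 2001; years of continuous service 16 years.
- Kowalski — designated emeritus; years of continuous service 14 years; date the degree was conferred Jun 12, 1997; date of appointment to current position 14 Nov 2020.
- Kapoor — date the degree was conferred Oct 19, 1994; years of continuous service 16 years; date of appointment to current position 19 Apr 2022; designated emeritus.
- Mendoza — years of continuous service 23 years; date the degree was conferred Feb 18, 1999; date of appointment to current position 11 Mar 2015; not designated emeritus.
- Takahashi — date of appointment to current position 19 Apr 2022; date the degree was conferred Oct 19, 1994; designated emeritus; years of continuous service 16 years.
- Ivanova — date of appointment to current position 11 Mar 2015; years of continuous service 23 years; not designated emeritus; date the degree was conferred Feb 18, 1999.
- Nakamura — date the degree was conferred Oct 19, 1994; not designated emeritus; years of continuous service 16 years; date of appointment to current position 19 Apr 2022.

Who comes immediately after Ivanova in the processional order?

Mendoza

By date of appointment to current position (earlier first): Beaumont, Ivanova and Mendoza (each 11 Mar 2015); then Kowalski (14 Nov 2020); then Kapoor, Nakamura, Takahashi and Castillo (each 19 Apr 2022).
Beaumont, Ivanova and Mendoza all have years of continuous service 23 years, so the next rule applies.
Beaumont, Ivanova and Mendoza all have date the degree was conferred Feb 18, 1999, so the next rule applies.
Among Beaumont, Ivanova and Mendoza, alphabetically by surname: Beaumont before Ivanova before Mendoza.
Kapoor, Nakamura, Takahashi and Castillo all have years of continuous service 16 years, so the next rule applies.
Among Kapoor, Nakamura, Takahashi and Castillo, by date the degree was conferred (earlier first): Kapoor, Nakamura and Takahashi (Oct 19, 1994) before Castillo (Dec 17, 2001).
Among Kapoor, Nakamura and Takahashi, alphabetically by surname: Kapoor before Nakamura before Takahashi.
Order: Beaumont, Ivanova, Mendoza, Kowalski, Kapoor, Nakamura, Takahashi, Castillo.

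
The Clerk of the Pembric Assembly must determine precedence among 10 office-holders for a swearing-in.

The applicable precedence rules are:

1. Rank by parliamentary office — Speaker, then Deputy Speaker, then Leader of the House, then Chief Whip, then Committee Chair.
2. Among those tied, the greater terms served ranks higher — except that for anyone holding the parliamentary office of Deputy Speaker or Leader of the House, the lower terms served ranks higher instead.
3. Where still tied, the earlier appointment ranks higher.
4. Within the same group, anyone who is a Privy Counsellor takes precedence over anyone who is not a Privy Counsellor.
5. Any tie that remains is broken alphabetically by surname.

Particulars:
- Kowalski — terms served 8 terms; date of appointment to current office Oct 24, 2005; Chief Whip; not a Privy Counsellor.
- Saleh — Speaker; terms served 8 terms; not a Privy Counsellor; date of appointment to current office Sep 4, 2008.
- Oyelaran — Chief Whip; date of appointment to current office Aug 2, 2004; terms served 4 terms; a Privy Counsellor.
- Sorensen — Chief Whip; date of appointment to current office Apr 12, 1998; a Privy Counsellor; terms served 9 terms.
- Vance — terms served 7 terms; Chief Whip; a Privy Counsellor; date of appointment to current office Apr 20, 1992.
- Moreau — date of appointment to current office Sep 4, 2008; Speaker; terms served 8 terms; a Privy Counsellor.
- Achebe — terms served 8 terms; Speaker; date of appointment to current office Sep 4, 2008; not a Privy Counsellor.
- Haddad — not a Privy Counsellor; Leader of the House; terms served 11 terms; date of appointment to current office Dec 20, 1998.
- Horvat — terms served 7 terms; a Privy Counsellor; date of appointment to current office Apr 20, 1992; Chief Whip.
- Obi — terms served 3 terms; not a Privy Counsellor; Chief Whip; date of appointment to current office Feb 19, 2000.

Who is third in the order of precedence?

By parliamentary office: Moreau, Achebe and Saleh (Speaker); then Haddad (Leader of the House); then Sorensen, Kowalski, Horvat, Vance, Oyelaran and Obi (Chief Whip).
Moreau, Achebe and Saleh all have terms served 8 terms, so the next rule applies.
Moreau, Achebe and Saleh all have date of appointment to current office Sep 4, 2008, so the next rule applies.
Among Moreau, Achebe and Saleh, a Privy Counsellor before not a Privy Counsellor: Moreau (a Privy Counsellor) before Achebe and Saleh (not a Privy Counsellor).
Among Achebe and Saleh, alphabetically by surname: Achebe before Saleh.
Among Sorensen, Kowalski, Horvat, Vance, Oyelaran and Obi, by terms served (higher first): Sorensen (9 terms) before Kowalski (8 terms) before Horvat and Vance (7 terms) before Oyelaran (4 terms) before Obi (3 terms).
Horvat and Vance both have date of appointment to current office Apr 20, 1992, so the next rule applies.
Horvat and Vance are each a Privy Counsellor, so the next rule applies.
Among Horvat and Vance, alphabetically by surname: Horvat before Vance.
Order: Moreau, Achebe, Saleh, Haddad, Sorensen, Kowalski, Horvat, Vance, Oyelaran, Obi.

Saleh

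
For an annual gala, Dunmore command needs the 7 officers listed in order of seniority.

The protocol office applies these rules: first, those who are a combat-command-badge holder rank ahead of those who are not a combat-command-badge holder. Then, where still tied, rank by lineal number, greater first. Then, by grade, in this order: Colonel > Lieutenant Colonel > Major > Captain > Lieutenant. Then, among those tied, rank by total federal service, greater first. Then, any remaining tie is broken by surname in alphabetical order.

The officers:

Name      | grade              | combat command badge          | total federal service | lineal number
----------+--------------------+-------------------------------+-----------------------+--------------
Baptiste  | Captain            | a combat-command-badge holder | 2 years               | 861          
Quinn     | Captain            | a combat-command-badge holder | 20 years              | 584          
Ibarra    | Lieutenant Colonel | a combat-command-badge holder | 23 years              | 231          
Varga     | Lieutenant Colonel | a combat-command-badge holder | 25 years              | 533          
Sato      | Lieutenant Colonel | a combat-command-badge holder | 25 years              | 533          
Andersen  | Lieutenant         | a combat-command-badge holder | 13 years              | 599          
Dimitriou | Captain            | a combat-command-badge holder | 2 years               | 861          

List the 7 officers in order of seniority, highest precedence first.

By the first rule: Baptiste, Dimitriou, Andersen, Quinn, Sato, Varga and Ibarra (each a combat-command-badge holder).
Among Baptiste, Dimitriou, Andersen, Quinn, Sato, Varga and Ibarra, by lineal number (higher first): Baptiste and Dimitriou (861) before Andersen (599) before Quinn (584) before Sato and Varga (533) before Ibarra (231).
Baptiste and Dimitriou are each Captain, so the next rule applies.
Baptiste and Dimitriou both have total federal service 2 years, so the next rule applies.
Among Baptiste and Dimitriou, alphabetically by surname: Baptiste before Dimitriou.
Sato and Varga are each Lieutenant Colonel, so the next rule applies.
Sato and Varga both have total federal service 25 years, so the next rule applies.
Among Sato and Varga, alphabetically by surname: Sato before Varga.
Full order: Baptiste, Dimitriou, Andersen, Quinn, Sato, Varga, Ibarra.

Baptiste, Dimitriou, Andersen, Quinn, Sato, Varga, Ibarra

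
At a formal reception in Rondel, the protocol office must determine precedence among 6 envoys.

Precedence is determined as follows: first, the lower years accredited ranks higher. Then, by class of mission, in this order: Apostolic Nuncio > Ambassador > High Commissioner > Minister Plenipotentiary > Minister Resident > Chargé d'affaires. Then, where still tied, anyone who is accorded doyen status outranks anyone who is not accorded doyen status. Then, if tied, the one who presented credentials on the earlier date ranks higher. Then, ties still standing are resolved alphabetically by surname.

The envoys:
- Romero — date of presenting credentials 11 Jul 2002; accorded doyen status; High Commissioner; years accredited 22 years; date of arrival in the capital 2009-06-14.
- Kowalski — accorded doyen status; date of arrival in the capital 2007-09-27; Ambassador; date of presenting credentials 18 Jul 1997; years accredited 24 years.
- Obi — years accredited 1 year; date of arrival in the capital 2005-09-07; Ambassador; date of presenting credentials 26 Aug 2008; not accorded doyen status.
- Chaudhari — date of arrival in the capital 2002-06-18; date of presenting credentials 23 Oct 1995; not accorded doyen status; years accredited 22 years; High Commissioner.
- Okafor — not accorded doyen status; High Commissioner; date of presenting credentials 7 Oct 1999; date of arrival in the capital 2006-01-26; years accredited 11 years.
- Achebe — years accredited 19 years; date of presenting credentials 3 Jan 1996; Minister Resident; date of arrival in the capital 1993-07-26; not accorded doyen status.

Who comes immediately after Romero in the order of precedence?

By years accredited (lower first): Obi (1 year); then Okafor (11 years); then Achebe (19 years); then Romero and Chaudhari (both 22 years); then Kowalski (24 years).
Romero and Chaudhari are each High Commissioner, so the next rule applies.
Among Romero and Chaudhari, accorded doyen status before not accorded doyen status: Romero (accorded doyen status) before Chaudhari (not accorded doyen status).
Order: Obi, Okafor, Achebe, Romero, Chaudhari, Kowalski.

Chaudhari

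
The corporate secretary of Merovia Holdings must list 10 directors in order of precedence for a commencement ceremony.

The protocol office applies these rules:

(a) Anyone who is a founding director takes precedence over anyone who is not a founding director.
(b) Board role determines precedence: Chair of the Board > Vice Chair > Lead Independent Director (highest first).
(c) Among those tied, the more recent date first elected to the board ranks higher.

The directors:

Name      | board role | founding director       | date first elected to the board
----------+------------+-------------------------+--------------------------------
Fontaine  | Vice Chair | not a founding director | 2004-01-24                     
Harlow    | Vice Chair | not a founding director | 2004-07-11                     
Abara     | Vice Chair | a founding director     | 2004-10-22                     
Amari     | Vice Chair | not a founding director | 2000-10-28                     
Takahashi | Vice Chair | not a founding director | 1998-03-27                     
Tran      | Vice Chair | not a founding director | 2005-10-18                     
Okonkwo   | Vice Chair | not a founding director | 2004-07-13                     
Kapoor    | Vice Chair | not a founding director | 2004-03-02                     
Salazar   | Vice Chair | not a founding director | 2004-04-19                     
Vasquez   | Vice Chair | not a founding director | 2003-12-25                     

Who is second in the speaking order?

Tran

By the first rule: Abara (a founding director); then Tran, Okonkwo, Harlow, Salazar, Kapoor, Fontaine, Vasquez, Amari and Takahashi (each not a founding director).
Tran, Okonkwo, Harlow, Salazar, Kapoor, Fontaine, Vasquez, Amari and Takahashi are each Vice Chair, so the next rule applies.
Among Tran, Okonkwo, Harlow, Salazar, Kapoor, Fontaine, Vasquez, Amari and Takahashi, by date first elected to the board (later first): Tran (2005-10-18) before Okonkwo (2004-07-13) before Harlow (2004-07-11) before Salazar (2004-04-19) before Kapoor (2004-03-02) before Fontaine (2004-01-24) before Vasquez (2003-12-25) before Amari (2000-10-28) before Takahashi (1998-03-27).
Order: Abara, Tran, Okonkwo, Harlow, Salazar, Kapoor, Fontaine, Vasquez, Amari, Takahashi.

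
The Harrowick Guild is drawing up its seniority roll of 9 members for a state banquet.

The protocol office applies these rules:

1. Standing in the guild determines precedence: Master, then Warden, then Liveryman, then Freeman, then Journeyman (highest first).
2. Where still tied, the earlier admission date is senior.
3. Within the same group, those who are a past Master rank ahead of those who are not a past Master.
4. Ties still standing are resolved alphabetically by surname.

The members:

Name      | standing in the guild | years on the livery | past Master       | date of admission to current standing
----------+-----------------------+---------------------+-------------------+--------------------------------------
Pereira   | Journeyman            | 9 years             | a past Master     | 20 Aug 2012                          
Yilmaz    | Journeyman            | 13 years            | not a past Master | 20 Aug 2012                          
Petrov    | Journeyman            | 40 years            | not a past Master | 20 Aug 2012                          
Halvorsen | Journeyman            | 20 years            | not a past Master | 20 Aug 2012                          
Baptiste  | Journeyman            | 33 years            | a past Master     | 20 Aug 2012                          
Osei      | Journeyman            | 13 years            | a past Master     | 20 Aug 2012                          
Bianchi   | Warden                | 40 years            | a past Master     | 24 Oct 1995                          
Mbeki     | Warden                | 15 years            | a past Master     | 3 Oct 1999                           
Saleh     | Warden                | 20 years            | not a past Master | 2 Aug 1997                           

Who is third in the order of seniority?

By standing in the guild: Bianchi, Saleh and Mbeki (Warden); then Baptiste, Osei, Pereira, Halvorsen, Petrov and Yilmaz (Journeyman).
Among Bianchi, Saleh and Mbeki, by date of admission to current standing (earlier first): Bianchi (24 Oct 1995) before Saleh (2 Aug 1997) before Mbeki (3 Oct 1999).
Baptiste, Osei, Pereira, Halvorsen, Petrov and Yilmaz all have date of admission to current standing 20 Aug 2012, so the next rule applies.
Among Baptiste, Osei, Pereira, Halvorsen, Petrov and Yilmaz, a past Master before not a past Master: Baptiste, Osei and Pereira (a past Master) before Halvorsen, Petrov and Yilmaz (not a past Master).
Among Baptiste, Osei and Pereira, alphabetically by surname: Baptiste before Osei before Pereira.
Among Halvorsen, Petrov and Yilmaz, alphabetically by surname: Halvorsen before Petrov before Yilmaz.
Order: Bianchi, Saleh, Mbeki, Baptiste, Osei, Pereira, Halvorsen, Petrov, Yilmaz.

Mbeki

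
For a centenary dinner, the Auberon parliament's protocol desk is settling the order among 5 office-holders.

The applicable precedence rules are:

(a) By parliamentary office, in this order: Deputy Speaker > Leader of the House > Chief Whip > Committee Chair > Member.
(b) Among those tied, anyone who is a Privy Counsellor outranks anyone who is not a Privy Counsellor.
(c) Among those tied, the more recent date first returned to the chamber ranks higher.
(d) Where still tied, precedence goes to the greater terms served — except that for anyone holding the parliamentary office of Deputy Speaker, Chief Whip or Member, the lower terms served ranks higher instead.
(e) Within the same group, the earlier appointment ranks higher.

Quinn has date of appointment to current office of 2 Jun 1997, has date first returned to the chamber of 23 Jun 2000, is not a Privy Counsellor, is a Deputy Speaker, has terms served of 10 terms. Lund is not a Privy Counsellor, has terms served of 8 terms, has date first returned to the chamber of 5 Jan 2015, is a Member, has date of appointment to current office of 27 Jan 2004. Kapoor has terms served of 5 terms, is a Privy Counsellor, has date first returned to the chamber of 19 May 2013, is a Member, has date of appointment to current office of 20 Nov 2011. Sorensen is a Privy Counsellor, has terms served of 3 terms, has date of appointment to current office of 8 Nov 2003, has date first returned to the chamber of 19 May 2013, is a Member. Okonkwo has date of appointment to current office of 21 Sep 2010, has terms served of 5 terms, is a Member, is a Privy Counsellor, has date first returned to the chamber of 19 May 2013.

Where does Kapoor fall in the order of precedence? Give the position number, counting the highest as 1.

By parliamentary office: Quinn (Deputy Speaker); then Sorensen, Okonkwo, Kapoor and Lund (Member).
Among Sorensen, Okonkwo, Kapoor and Lund, a Privy Counsellor before not a Privy Counsellor: Sorensen, Okonkwo and Kapoor (a Privy Counsellor) before Lund (not a Privy Counsellor).
Sorensen, Okonkwo and Kapoor all have date first returned to the chamber 19 May 2013, so the next rule applies.
Among Sorensen, Okonkwo and Kapoor, by terms served (lower first) (reversed rule for this group): Sorensen (3 terms) before Okonkwo and Kapoor (5 terms).
Among Okonkwo and Kapoor, by date of appointment to current office (earlier first): Okonkwo (21 Sep 2010) before Kapoor (20 Nov 2011).
Order: Quinn, Sorensen, Okonkwo, Kapoor, Lund. So position 4.

4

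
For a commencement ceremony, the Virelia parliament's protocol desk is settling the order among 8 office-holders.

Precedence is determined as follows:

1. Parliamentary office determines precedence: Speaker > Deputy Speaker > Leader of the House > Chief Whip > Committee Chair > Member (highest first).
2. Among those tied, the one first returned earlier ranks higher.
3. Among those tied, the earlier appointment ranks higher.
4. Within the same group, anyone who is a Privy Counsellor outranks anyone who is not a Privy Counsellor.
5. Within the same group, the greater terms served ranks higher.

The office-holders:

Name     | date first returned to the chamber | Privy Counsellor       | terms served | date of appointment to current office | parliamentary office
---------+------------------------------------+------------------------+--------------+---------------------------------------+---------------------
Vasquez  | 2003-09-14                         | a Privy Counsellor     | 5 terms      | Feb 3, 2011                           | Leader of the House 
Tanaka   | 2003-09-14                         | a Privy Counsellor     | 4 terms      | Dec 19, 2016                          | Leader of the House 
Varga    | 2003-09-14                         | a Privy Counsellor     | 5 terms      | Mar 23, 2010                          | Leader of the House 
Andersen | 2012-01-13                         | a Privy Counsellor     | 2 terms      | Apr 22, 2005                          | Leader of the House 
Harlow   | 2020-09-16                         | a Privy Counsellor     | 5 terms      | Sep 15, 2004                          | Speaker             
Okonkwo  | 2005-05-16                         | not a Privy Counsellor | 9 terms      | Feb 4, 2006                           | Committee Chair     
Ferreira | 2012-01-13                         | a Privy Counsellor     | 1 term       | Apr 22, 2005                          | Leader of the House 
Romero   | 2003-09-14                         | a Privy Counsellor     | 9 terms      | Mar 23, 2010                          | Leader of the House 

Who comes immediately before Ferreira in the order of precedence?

By parliamentary office: Harlow (Speaker); then Romero, Varga, Vasquez, Tanaka, Andersen and Ferreira (Leader of the House); then Okonkwo (Committee Chair).
Among Romero, Varga, Vasquez, Tanaka, Andersen and Ferreira, by date first returned to the chamber (earlier first): Romero, Varga, Vasquez and Tanaka (2003-09-14) before Andersen and Ferreira (2012-01-13).
Among Romero, Varga, Vasquez and Tanaka, by date of appointment to current office (earlier first): Romero and Varga (Mar 23, 2010) before Vasquez (Feb 3, 2011) before Tanaka (Dec 19, 2016).
Romero and Varga are each a Privy Counsellor, so the next rule applies.
Among Romero and Varga, by terms served (higher first): Romero (9 terms) before Varga (5 terms).
Andersen and Ferreira both have date of appointment to current office Apr 22, 2005, so the next rule applies.
Andersen and Ferreira are each a Privy Counsellor, so the next rule applies.
Among Andersen and Ferreira, by terms served (higher first): Andersen (2 terms) before Ferreira (1 term).
Order: Harlow, Romero, Varga, Vasquez, Tanaka, Andersen, Ferreira, Okonkwo.

Andersen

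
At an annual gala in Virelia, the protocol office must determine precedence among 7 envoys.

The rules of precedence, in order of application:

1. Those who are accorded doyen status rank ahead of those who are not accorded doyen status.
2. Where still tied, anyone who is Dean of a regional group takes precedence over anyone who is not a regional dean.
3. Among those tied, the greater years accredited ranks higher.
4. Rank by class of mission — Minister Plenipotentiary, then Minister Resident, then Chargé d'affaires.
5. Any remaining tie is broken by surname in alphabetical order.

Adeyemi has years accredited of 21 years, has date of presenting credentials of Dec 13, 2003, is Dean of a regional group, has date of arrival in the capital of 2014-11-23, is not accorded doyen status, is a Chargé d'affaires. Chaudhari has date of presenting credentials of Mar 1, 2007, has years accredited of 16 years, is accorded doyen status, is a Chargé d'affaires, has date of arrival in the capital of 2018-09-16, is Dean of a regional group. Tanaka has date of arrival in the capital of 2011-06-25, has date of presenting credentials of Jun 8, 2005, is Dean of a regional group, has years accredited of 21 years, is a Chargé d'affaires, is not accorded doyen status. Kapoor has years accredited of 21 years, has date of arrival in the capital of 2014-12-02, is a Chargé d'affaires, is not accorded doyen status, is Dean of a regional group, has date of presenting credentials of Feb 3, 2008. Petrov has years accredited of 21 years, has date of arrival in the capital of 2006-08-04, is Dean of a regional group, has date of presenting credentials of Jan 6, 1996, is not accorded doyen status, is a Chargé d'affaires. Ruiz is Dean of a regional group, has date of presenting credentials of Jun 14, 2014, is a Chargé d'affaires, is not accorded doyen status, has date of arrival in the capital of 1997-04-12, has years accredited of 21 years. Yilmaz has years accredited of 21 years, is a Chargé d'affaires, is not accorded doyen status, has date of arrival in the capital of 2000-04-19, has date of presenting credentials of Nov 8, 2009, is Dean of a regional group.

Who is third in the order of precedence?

Kapoor

By the first rule: Chaudhari (accorded doyen status); then Adeyemi, Kapoor, Petrov, Ruiz, Tanaka and Yilmaz (each not accorded doyen status).
Adeyemi, Kapoor, Petrov, Ruiz, Tanaka and Yilmaz are each Dean of a regional group, so the next rule applies.
Adeyemi, Kapoor, Petrov, Ruiz, Tanaka and Yilmaz all have years accredited 21 years, so the next rule applies.
Adeyemi, Kapoor, Petrov, Ruiz, Tanaka and Yilmaz are each Chargé d'affaires, so the next rule applies.
Among Adeyemi, Kapoor, Petrov, Ruiz, Tanaka and Yilmaz, alphabetically by surname: Adeyemi before Kapoor before Petrov before Ruiz before Tanaka before Yilmaz.
Order: Chaudhari, Adeyemi, Kapoor, Petrov, Ruiz, Tanaka, Yilmaz.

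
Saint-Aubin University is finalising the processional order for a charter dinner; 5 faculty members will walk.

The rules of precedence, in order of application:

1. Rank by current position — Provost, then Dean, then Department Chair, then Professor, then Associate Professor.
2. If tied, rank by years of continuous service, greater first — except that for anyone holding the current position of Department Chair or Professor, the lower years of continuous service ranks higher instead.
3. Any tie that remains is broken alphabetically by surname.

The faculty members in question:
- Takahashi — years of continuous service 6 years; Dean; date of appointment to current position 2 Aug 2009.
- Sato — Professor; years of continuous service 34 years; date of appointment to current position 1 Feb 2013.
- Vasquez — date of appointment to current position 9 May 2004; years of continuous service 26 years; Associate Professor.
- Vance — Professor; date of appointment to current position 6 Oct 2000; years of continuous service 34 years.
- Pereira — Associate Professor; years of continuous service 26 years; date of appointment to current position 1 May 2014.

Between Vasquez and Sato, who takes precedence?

By current position: Takahashi (Dean); then Sato and Vance (Professor); then Pereira and Vasquez (Associate Professor).
Sato and Vance both have years of continuous service 34 years, so the next rule applies.
Among Sato and Vance, alphabetically by surname: Sato before Vance.
Pereira and Vasquez both have years of continuous service 26 years, so the next rule applies.
Among Pereira and Vasquez, alphabetically by surname: Pereira before Vasquez.
So Sato takes precedence.

Sato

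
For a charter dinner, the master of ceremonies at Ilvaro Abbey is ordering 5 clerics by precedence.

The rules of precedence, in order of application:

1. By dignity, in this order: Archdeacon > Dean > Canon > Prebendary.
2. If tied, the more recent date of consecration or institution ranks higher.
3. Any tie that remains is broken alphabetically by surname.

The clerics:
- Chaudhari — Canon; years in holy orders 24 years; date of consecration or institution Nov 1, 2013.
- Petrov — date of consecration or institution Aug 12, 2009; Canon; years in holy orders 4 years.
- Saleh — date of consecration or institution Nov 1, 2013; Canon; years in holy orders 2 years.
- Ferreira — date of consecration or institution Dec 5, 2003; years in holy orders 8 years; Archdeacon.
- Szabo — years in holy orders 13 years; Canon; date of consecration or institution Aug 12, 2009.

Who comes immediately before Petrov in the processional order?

By dignity: Ferreira (Archdeacon); then Chaudhari, Saleh, Petrov and Szabo (Canon).
Among Chaudhari, Saleh, Petrov and Szabo, by date of consecration or institution (later first): Chaudhari and Saleh (Nov 1, 2013) before Petrov and Szabo (Aug 12, 2009).
Among Chaudhari and Saleh, alphabetically by surname: Chaudhari before Saleh.
Among Petrov and Szabo, alphabetically by surname: Petrov before Szabo.
Order: Ferreira, Chaudhari, Saleh, Petrov, Szabo.

Saleh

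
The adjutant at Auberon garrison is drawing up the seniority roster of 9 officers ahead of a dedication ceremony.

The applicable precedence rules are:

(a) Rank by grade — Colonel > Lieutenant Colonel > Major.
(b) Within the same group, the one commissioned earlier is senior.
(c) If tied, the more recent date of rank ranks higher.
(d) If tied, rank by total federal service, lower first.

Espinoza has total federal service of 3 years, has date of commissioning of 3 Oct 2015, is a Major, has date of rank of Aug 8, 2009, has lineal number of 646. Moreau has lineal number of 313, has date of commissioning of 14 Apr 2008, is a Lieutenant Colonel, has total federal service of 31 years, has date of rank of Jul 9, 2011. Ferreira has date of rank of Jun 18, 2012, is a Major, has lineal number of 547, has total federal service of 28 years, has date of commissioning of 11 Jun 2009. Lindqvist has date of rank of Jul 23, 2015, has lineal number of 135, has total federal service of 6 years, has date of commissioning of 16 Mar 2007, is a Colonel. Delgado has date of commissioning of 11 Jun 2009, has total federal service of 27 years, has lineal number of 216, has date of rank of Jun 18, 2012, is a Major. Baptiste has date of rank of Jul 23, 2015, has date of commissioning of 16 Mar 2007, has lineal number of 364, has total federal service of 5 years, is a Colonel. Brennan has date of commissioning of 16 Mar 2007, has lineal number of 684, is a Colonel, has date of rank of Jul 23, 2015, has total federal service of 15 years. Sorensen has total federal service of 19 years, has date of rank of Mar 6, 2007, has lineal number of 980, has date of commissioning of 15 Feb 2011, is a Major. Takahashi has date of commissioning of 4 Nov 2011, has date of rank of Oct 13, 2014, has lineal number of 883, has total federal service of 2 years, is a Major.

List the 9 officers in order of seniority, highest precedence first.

Baptiste, Lindqvist, Brennan, Moreau, Delgado, Ferreira, Sorensen, Takahashi, Espinoza

By grade: Baptiste, Lindqvist and Brennan (Colonel); then Moreau (Lieutenant Colonel); then Delgado, Ferreira, Sorensen, Takahashi and Espinoza (Major).
Baptiste, Lindqvist and Brennan all have date of commissioning 16 Mar 2007, so the next rule applies.
Baptiste, Lindqvist and Brennan all have date of rank Jul 23, 2015, so the next rule applies.
Among Baptiste, Lindqvist and Brennan, by total federal service (lower first): Baptiste (5 years) before Lindqvist (6 years) before Brennan (15 years).
Among Delgado, Ferreira, Sorensen, Takahashi and Espinoza, by date of commissioning (earlier first): Delgado and Ferreira (11 Jun 2009) before Sorensen (15 Feb 2011) before Takahashi (4 Nov 2011) before Espinoza (3 Oct 2015).
Delgado and Ferreira both have date of rank Jun 18, 2012, so the next rule applies.
Among Delgado and Ferreira, by total federal service (lower first): Delgado (27 years) before Ferreira (28 years).
Full order: Baptiste, Lindqvist, Brennan, Moreau, Delgado, Ferreira, Sorensen, Takahashi, Espinoza.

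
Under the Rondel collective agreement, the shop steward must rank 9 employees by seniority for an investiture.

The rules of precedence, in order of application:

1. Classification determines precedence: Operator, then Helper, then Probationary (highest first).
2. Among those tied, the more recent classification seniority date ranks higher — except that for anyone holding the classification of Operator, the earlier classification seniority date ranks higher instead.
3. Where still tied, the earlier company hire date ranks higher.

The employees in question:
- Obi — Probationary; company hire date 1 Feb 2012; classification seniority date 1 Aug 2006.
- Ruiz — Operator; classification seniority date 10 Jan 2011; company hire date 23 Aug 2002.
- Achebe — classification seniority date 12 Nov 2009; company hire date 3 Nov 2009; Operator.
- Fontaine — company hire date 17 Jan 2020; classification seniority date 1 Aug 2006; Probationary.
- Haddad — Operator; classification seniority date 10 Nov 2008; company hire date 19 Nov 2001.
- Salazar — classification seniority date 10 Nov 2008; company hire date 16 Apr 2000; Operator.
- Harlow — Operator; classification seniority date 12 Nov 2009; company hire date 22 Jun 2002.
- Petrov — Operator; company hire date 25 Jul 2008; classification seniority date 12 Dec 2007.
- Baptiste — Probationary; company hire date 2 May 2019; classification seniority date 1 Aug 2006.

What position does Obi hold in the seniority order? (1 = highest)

By classification: Petrov, Salazar, Haddad, Harlow, Achebe and Ruiz (Operator); then Obi, Baptiste and Fontaine (Probationary).
Among Petrov, Salazar, Haddad, Harlow, Achebe and Ruiz, by classification seniority date (earlier first) (reversed rule for this group): Petrov (12 Dec 2007) before Salazar and Haddad (10 Nov 2008) before Harlow and Achebe (12 Nov 2009) before Ruiz (10 Jan 2011).
Among Salazar and Haddad, by company hire date (earlier first): Salazar (16 Apr 2000) before Haddad (19 Nov 2001).
Among Harlow and Achebe, by company hire date (earlier first): Harlow (22 Jun 2002) before Achebe (3 Nov 2009).
Obi, Baptiste and Fontaine all have classification seniority date 1 Aug 2006, so the next rule applies.
Among Obi, Baptiste and Fontaine, by company hire date (earlier first): Obi (1 Feb 2012) before Baptiste (2 May 2019) before Fontaine (17 Jan 2020).
Order: Petrov, Salazar, Haddad, Harlow, Achebe, Ruiz, Obi, Baptiste, Fontaine. So position 7.

7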